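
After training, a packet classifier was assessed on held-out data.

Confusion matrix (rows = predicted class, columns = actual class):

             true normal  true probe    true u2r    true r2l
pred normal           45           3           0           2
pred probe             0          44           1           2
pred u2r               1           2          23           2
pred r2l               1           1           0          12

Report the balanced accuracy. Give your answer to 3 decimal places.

0.866

Balanced accuracy = mean of per-class recall.
  normal: recall = 45/47 = 0.9574
  probe: recall = 44/50 = 0.8800
  u2r: recall = 23/24 = 0.9583
  r2l: recall = 12/18 = 0.6667
Mean = (0.9574 + 0.8800 + 0.9583 + 0.6667) / 4 = 0.866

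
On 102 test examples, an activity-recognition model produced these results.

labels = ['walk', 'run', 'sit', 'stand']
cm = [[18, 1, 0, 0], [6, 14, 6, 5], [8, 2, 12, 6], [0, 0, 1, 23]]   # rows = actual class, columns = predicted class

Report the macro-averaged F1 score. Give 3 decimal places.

0.648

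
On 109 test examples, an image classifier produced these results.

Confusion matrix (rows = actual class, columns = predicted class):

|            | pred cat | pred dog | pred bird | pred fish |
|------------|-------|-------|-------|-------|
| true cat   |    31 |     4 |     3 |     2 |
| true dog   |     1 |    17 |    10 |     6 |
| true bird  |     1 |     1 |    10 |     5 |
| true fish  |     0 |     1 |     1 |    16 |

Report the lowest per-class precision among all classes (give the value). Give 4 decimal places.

Per-class precision (TP/(TP+FP)):
  cat: TP=31, FP=1+1+0=2 → 31/33 = 0.93939
  dog: TP=17, FP=4+1+1=6 → 17/23 = 0.73913
  bird: TP=10, FP=3+10+1=14 → 10/24 = 0.41667
  fish: TP=16, FP=2+6+5=13 → 16/29 = 0.55172
Lowest is class 'bird' with precision = 0.4167.

0.4167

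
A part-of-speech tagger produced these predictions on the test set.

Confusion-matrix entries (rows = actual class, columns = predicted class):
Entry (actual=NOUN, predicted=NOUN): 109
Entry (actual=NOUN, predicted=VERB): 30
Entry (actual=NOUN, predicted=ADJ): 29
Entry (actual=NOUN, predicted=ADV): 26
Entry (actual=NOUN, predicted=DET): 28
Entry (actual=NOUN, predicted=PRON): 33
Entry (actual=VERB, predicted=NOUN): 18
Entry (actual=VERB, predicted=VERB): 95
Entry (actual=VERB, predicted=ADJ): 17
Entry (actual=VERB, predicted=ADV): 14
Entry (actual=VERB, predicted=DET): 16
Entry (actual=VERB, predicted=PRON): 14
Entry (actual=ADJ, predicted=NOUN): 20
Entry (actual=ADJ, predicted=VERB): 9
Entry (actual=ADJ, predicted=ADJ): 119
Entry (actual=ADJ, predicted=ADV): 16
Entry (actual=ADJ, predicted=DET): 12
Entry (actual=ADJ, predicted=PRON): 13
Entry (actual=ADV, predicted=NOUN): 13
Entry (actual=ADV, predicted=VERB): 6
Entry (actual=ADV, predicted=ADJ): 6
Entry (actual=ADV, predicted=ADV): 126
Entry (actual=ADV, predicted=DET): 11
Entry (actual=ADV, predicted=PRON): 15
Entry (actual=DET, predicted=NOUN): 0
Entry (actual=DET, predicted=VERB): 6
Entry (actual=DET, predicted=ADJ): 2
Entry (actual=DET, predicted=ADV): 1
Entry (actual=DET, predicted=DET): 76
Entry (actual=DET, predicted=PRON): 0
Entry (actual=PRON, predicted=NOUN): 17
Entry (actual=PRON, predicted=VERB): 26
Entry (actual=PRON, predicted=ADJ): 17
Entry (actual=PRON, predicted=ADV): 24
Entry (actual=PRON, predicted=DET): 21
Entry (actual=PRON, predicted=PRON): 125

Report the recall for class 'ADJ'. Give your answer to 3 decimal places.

Take TP from the diagonal, FP from the rest of the 'ADJ' prediction marginal, FN from the rest of the 'ADJ' actual marginal.
recall = TP/(TP+FN).
ADJ: TP=119, FN=20+9+16+12+13=70 → 119/189 = 0.6296

0.630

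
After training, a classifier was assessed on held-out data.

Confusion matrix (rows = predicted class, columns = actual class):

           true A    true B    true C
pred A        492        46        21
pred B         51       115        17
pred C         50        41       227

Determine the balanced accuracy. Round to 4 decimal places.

Balanced accuracy = mean of per-class recall.
  A: recall = 492/593 = 0.82968
  B: recall = 115/202 = 0.56931
  C: recall = 227/265 = 0.85660
Mean = (0.82968 + 0.56931 + 0.85660) / 3 = 0.7519

0.7519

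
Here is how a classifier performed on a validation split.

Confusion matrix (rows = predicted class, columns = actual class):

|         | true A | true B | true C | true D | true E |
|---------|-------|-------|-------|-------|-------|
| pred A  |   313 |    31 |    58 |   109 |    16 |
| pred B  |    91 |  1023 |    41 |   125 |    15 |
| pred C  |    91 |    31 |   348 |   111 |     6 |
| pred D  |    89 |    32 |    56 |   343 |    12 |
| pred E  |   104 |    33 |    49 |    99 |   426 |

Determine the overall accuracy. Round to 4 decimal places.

0.6717

Accuracy = trace / total = (313+1023+348+343+426=2453) / 3652 = 2453/3652 = 0.6717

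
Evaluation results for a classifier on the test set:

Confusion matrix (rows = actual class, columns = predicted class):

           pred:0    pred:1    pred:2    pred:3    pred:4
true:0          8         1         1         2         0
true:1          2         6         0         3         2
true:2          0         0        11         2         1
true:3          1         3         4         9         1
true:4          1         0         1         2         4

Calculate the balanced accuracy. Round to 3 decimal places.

0.583

Balanced accuracy = mean of per-class recall.
  0: recall = 8/12 = 0.6667
  1: recall = 6/13 = 0.4615
  2: recall = 11/14 = 0.7857
  3: recall = 9/18 = 0.5000
  4: recall = 4/8 = 0.5000
Mean = (0.6667 + 0.4615 + 0.7857 + 0.5000 + 0.5000) / 5 = 0.583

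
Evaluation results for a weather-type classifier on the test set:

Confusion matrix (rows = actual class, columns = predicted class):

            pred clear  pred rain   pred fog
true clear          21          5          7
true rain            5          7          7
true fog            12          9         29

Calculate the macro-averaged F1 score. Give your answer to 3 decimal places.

0.522

Per-class F1 score (2·TP/(2·TP+FP+FN)):
  clear: TP=21, FP=5+12=17, FN=5+7=12 → 42/71 = 0.5915
  rain: TP=7, FP=5+9=14, FN=5+7=12 → 14/40 = 0.3500
  fog: TP=29, FP=7+7=14, FN=12+9=21 → 58/93 = 0.6237
Macro-F1 score = mean = (0.5915 + 0.3500 + 0.6237) / 3 = 0.522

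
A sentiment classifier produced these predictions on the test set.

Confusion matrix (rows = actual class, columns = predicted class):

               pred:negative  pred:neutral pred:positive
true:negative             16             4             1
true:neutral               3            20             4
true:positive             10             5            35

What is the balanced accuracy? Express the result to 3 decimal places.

0.734

Balanced accuracy = mean of per-class recall.
  negative: recall = 16/21 = 0.7619
  neutral: recall = 20/27 = 0.7407
  positive: recall = 35/50 = 0.7000
Mean = (0.7619 + 0.7407 + 0.7000) / 3 = 0.734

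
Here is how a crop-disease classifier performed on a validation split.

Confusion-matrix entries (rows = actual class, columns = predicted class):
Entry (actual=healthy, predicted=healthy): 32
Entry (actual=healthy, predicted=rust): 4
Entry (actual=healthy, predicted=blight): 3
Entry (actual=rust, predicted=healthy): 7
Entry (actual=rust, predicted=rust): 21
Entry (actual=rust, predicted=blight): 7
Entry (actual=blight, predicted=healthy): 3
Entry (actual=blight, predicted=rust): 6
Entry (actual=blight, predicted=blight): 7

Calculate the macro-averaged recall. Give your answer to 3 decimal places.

0.619

Per-class recall (TP/(TP+FN)):
  healthy: TP=32, FN=4+3=7 → 32/39 = 0.8205
  rust: TP=21, FN=7+7=14 → 21/35 = 0.6000
  blight: TP=7, FN=3+6=9 → 7/16 = 0.4375
Macro-recall = mean = (0.8205 + 0.6000 + 0.4375) / 3 = 0.619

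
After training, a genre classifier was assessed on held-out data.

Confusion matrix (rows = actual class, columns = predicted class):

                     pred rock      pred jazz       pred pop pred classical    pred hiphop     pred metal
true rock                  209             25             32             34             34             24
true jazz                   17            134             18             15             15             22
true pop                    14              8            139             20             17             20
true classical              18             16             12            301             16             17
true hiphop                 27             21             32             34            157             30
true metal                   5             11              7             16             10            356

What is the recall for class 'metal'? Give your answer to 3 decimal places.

recall = TP/(TP+FN).
metal: TP=356, FN=5+11+7+16+10=49 → 356/405 = 0.8790

0.879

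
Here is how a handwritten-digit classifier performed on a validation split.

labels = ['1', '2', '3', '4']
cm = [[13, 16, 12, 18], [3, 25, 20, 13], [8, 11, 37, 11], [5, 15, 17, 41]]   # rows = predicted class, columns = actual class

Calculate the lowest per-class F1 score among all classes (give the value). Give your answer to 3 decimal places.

0.295

Per-class F1 score (2·TP/(2·TP+FP+FN)):
  1: TP=13, FP=16+12+18=46, FN=3+8+5=16 → 26/88 = 0.2955
  2: TP=25, FP=3+20+13=36, FN=16+11+15=42 → 50/128 = 0.3906
  3: TP=37, FP=8+11+11=30, FN=12+20+17=49 → 74/153 = 0.4837
  4: TP=41, FP=5+15+17=37, FN=18+13+11=42 → 82/161 = 0.5093
Lowest is class '1' with F1 score = 0.295.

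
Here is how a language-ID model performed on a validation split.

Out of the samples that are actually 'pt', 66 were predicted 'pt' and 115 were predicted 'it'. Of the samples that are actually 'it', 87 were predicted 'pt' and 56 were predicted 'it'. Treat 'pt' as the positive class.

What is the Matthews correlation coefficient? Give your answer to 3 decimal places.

-0.242

MCC = (TP·TN − FP·FN) / √((TP+FP)(TP+FN)(TN+FP)(TN+FN))
Numerator = 66·56 − 87·115 = -6309
Denominator = √(153·181·143·171) = √677176929 = 26022.6234
MCC = -6309 / 26022.6234 = -0.242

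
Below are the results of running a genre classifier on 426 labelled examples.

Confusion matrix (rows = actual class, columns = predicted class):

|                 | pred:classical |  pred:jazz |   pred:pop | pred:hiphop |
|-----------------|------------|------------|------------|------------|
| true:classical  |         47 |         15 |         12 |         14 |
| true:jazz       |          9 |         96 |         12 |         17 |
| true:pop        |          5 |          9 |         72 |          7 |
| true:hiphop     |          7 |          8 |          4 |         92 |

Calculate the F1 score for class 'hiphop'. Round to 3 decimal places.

0.763

F1 score = 2·TP/(2·TP+FP+FN).
hiphop: TP=92, FP=14+17+7=38, FN=7+8+4=19 → 184/241 = 0.7635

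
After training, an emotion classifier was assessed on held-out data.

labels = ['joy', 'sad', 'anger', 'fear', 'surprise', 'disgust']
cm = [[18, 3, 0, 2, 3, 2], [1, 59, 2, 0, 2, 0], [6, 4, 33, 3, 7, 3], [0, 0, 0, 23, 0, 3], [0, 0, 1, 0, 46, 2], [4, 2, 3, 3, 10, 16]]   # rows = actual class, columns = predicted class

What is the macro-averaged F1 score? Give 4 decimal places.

0.7189

Per-class F1 score (2·TP/(2·TP+FP+FN)):
  joy: TP=18, FP=1+6+0+0+4=11, FN=3+0+2+3+2=10 → 36/57 = 0.63158
  sad: TP=59, FP=3+4+0+0+2=9, FN=1+2+0+2+0=5 → 118/132 = 0.89394
  anger: TP=33, FP=0+2+0+1+3=6, FN=6+4+3+7+3=23 → 66/95 = 0.69474
  fear: TP=23, FP=2+0+3+0+3=8, FN=0+0+0+0+3=3 → 46/57 = 0.80702
  surprise: TP=46, FP=3+2+7+0+10=22, FN=0+0+1+0+2=3 → 92/117 = 0.78632
  disgust: TP=16, FP=2+0+3+3+2=10, FN=4+2+3+3+10=22 → 32/64 = 0.50000
Macro-F1 score = mean = (0.63158 + 0.89394 + 0.69474 + 0.80702 + 0.78632 + 0.50000) / 6 = 0.7189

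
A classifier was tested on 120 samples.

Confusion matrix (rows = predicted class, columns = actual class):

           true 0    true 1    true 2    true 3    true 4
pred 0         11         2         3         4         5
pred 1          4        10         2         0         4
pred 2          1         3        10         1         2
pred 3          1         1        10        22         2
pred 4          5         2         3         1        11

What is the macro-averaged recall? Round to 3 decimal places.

0.531

Per-class recall (TP/(TP+FN)):
  0: TP=11, FN=4+1+1+5=11 → 11/22 = 0.5000
  1: TP=10, FN=2+3+1+2=8 → 10/18 = 0.5556
  2: TP=10, FN=3+2+10+3=18 → 10/28 = 0.3571
  3: TP=22, FN=4+0+1+1=6 → 22/28 = 0.7857
  4: TP=11, FN=5+4+2+2=13 → 11/24 = 0.4583
Macro-recall = mean = (0.5000 + 0.5556 + 0.3571 + 0.7857 + 0.4583) / 5 = 0.531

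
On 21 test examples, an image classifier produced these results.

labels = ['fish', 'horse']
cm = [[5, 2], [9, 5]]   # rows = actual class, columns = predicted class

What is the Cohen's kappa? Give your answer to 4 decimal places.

Observed agreement pₒ = trace/N = 10/21 = 0.47619
Expected agreement pₑ = Σ (rowᵢ·colᵢ)/N² = (7·14 + 14·7)/21² = 0.44444
κ = (pₒ − pₑ)/(1 − pₑ) = (0.47619 − 0.44444)/(1 − 0.44444) = 0.0571

0.0571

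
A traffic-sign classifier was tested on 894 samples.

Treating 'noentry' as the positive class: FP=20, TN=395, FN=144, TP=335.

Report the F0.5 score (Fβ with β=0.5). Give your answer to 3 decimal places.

Fβ = (1+β²)·TP / ((1+β²)·TP + β²·FN + FP), with β²=1/4
= 1.25·335 / (1.25·335 + 0.25·144 + 20) = 0.882

0.882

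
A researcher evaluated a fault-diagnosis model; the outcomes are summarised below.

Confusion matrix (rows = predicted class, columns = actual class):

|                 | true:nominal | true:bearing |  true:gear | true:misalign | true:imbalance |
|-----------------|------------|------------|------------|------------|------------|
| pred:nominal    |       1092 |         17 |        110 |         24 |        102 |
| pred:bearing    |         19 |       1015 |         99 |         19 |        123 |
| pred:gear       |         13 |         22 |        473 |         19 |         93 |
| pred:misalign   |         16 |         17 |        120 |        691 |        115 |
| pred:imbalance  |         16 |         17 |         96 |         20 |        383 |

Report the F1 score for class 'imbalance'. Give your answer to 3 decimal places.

Take TP from the diagonal, FP from the rest of the 'imbalance' prediction marginal, FN from the rest of the 'imbalance' actual marginal.
F1 score = 2·TP/(2·TP+FP+FN).
imbalance: TP=383, FP=16+17+96+20=149, FN=102+123+93+115=433 → 766/1348 = 0.5682

0.568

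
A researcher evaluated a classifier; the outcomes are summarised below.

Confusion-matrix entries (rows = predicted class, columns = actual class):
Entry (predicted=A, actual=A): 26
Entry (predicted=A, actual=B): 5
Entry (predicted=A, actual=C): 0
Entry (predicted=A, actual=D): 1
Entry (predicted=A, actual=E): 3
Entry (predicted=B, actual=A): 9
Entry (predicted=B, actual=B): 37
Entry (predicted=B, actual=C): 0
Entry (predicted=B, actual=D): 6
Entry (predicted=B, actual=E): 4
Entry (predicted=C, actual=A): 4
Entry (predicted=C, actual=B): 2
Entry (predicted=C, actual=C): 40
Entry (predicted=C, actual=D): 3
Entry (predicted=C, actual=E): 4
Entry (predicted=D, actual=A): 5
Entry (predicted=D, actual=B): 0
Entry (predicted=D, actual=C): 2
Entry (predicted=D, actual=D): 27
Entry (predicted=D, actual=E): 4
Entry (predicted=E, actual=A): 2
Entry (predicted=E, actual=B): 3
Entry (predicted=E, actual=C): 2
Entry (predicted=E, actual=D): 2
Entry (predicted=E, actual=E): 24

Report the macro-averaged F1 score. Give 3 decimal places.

0.711

Per-class F1 score (2·TP/(2·TP+FP+FN)):
  A: TP=26, FP=5+0+1+3=9, FN=9+4+5+2=20 → 52/81 = 0.6420
  B: TP=37, FP=9+0+6+4=19, FN=5+2+0+3=10 → 74/103 = 0.7184
  C: TP=40, FP=4+2+3+4=13, FN=0+0+2+2=4 → 80/97 = 0.8247
  D: TP=27, FP=5+0+2+4=11, FN=1+6+3+2=12 → 54/77 = 0.7013
  E: TP=24, FP=2+3+2+2=9, FN=3+4+4+4=15 → 48/72 = 0.6667
Macro-F1 score = mean = (0.6420 + 0.7184 + 0.8247 + 0.7013 + 0.6667) / 5 = 0.711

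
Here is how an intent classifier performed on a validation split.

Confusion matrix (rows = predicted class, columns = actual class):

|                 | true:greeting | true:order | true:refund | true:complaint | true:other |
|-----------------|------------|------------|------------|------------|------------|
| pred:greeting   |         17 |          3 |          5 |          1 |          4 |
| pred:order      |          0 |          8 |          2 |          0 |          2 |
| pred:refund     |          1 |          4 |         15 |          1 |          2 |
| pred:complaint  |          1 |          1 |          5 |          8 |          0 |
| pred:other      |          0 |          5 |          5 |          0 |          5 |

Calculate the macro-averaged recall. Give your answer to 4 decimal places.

Per-class recall (TP/(TP+FN)):
  greeting: TP=17, FN=0+1+1+0=2 → 17/19 = 0.89474
  order: TP=8, FN=3+4+1+5=13 → 8/21 = 0.38095
  refund: TP=15, FN=5+2+5+5=17 → 15/32 = 0.46875
  complaint: TP=8, FN=1+0+1+0=2 → 8/10 = 0.80000
  other: TP=5, FN=4+2+2+0=8 → 5/13 = 0.38462
Macro-recall = mean = (0.89474 + 0.38095 + 0.46875 + 0.80000 + 0.38462) / 5 = 0.5858

0.5858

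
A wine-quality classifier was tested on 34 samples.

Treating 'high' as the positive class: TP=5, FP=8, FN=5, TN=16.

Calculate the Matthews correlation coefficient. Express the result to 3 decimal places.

MCC = (TP·TN − FP·FN) / √((TP+FP)(TP+FN)(TN+FP)(TN+FN))
Numerator = 5·16 − 8·5 = 40
Denominator = √(13·10·24·21) = √65520 = 255.9687
MCC = 40 / 255.9687 = 0.156

0.156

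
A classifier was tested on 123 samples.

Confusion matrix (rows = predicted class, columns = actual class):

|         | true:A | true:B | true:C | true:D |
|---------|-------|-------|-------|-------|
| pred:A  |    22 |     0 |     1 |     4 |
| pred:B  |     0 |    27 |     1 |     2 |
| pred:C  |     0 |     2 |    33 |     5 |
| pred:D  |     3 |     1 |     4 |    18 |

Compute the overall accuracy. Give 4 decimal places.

0.8130

Accuracy = trace / total = (22+27+33+18=100) / 123 = 100/123 = 0.8130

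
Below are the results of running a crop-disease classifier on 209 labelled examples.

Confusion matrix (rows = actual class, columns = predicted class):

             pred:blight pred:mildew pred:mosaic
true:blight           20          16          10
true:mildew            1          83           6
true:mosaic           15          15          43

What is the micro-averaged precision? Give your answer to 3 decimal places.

0.699

Micro-averaging pools counts across classes: ΣTP=146, ΣFP=63, ΣFN=63.
Micro-precision = TP/(TP+FP) on pooled counts = 0.699 (equals overall accuracy in single-label multiclass).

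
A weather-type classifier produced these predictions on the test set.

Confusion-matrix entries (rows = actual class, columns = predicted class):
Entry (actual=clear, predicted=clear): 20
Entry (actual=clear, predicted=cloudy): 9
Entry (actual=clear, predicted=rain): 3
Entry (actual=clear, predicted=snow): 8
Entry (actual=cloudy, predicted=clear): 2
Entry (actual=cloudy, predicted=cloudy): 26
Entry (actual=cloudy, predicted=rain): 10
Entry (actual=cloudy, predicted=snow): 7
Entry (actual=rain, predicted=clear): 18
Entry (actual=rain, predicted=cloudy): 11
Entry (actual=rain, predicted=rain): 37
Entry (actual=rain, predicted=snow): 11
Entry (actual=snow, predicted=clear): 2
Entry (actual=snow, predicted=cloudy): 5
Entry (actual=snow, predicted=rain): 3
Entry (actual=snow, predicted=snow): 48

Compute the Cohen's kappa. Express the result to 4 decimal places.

Observed agreement pₒ = trace/N = 131/220 = 0.59545
Expected agreement pₑ = Σ (rowᵢ·colᵢ)/N² = (40·42 + 45·51 + 77·53 + 58·74)/220² = 0.25512
κ = (pₒ − pₑ)/(1 − pₑ) = (0.59545 − 0.25512)/(1 − 0.25512) = 0.4569

0.4569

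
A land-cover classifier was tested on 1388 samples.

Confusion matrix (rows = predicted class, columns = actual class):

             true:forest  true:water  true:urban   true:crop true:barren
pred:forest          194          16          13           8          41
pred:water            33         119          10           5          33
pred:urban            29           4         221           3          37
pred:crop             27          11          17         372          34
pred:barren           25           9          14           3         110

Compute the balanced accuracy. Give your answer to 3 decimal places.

Balanced accuracy = mean of per-class recall.
  forest: recall = 194/308 = 0.6299
  water: recall = 119/159 = 0.7484
  urban: recall = 221/275 = 0.8036
  crop: recall = 372/391 = 0.9514
  barren: recall = 110/255 = 0.4314
Mean = (0.6299 + 0.7484 + 0.8036 + 0.9514 + 0.4314) / 5 = 0.713

0.713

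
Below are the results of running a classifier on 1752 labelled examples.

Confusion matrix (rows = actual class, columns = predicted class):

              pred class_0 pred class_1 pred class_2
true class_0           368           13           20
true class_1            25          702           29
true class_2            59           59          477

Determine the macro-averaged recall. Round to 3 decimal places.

Per-class recall (TP/(TP+FN)):
  class_0: TP=368, FN=13+20=33 → 368/401 = 0.9177
  class_1: TP=702, FN=25+29=54 → 702/756 = 0.9286
  class_2: TP=477, FN=59+59=118 → 477/595 = 0.8017
Macro-recall = mean = (0.9177 + 0.9286 + 0.8017) / 3 = 0.883

0.883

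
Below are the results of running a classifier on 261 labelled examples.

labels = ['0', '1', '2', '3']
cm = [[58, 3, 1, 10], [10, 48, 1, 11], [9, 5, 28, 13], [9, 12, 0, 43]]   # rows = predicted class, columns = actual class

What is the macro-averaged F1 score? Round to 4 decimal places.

0.6746

Per-class F1 score (2·TP/(2·TP+FP+FN)):
  0: TP=58, FP=3+1+10=14, FN=10+9+9=28 → 116/158 = 0.73418
  1: TP=48, FP=10+1+11=22, FN=3+5+12=20 → 96/138 = 0.69565
  2: TP=28, FP=9+5+13=27, FN=1+1+0=2 → 56/85 = 0.65882
  3: TP=43, FP=9+12+0=21, FN=10+11+13=34 → 86/141 = 0.60993
Macro-F1 score = mean = (0.73418 + 0.69565 + 0.65882 + 0.60993) / 4 = 0.6746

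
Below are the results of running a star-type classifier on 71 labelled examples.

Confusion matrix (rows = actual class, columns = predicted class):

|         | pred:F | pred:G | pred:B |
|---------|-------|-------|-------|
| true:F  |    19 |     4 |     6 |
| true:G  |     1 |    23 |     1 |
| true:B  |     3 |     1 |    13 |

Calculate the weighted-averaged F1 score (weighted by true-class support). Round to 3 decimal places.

Per-class F1 score (2·TP/(2·TP+FP+FN)):
  F: TP=19, FP=1+3=4, FN=4+6=10 → 38/52 = 0.7308
  G: TP=23, FP=4+1=5, FN=1+1=2 → 46/53 = 0.8679
  B: TP=13, FP=6+1=7, FN=3+1=4 → 26/37 = 0.7027
Weighted-F1 score = Σ (supportᵢ/N)·F1 scoreᵢ with N=71: (29/71)·0.7308 + (25/71)·0.8679 + (17/71)·0.7027 = 0.772

0.772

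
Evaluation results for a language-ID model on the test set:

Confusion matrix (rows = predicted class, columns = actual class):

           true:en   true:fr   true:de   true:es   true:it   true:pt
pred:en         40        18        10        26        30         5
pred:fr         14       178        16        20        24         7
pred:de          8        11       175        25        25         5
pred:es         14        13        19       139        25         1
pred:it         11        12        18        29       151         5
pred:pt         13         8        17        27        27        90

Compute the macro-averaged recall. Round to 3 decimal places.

0.614

Per-class recall (TP/(TP+FN)):
  en: TP=40, FN=14+8+14+11+13=60 → 40/100 = 0.4000
  fr: TP=178, FN=18+11+13+12+8=62 → 178/240 = 0.7417
  de: TP=175, FN=10+16+19+18+17=80 → 175/255 = 0.6863
  es: TP=139, FN=26+20+25+29+27=127 → 139/266 = 0.5226
  it: TP=151, FN=30+24+25+25+27=131 → 151/282 = 0.5355
  pt: TP=90, FN=5+7+5+1+5=23 → 90/113 = 0.7965
Macro-recall = mean = (0.4000 + 0.7417 + 0.6863 + 0.5226 + 0.5355 + 0.7965) / 6 = 0.614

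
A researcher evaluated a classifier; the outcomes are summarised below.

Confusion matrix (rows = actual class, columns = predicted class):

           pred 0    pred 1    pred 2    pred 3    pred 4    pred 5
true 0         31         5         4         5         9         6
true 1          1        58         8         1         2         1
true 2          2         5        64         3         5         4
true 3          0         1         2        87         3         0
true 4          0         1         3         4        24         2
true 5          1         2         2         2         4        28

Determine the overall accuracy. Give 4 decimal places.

Accuracy = trace / total = (31+58+64+87+24+28=292) / 380 = 292/380 = 0.7684

0.7684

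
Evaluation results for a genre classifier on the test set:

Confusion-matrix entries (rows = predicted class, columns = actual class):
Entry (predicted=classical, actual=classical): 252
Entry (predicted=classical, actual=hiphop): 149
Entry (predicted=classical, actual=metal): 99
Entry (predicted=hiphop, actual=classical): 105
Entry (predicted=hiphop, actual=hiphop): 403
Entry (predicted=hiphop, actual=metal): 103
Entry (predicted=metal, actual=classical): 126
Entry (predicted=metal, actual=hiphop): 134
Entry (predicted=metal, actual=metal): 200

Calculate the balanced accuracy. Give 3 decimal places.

Balanced accuracy = mean of per-class recall.
  classical: recall = 252/483 = 0.5217
  hiphop: recall = 403/686 = 0.5875
  metal: recall = 200/402 = 0.4975
Mean = (0.5217 + 0.5875 + 0.4975) / 3 = 0.536

0.536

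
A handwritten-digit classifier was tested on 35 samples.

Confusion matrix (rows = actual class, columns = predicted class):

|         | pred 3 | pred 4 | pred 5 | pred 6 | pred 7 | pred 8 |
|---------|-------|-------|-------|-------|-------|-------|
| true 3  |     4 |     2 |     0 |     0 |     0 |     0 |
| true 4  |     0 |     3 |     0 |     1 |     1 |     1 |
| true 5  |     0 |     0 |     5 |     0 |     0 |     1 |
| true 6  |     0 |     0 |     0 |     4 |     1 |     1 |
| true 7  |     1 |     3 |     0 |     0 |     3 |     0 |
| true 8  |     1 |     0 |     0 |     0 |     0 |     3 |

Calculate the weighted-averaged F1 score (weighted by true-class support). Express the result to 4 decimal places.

Per-class F1 score (2·TP/(2·TP+FP+FN)):
  3: TP=4, FP=0+0+0+1+1=2, FN=2+0+0+0+0=2 → 8/12 = 0.66667
  4: TP=3, FP=2+0+0+3+0=5, FN=0+0+1+1+1=3 → 6/14 = 0.42857
  5: TP=5, FP=0+0+0+0+0=0, FN=0+0+0+0+1=1 → 10/11 = 0.90909
  6: TP=4, FP=0+1+0+0+0=1, FN=0+0+0+1+1=2 → 8/11 = 0.72727
  7: TP=3, FP=0+1+0+1+0=2, FN=1+3+0+0+0=4 → 6/12 = 0.50000
  8: TP=3, FP=0+1+1+1+0=3, FN=1+0+0+0+0=1 → 6/10 = 0.60000
Weighted-F1 score = Σ (supportᵢ/N)·F1 scoreᵢ with N=35: (6/35)·0.66667 + (6/35)·0.42857 + (6/35)·0.90909 + (6/35)·0.72727 + (7/35)·0.50000 + (4/35)·0.60000 = 0.6368

0.6368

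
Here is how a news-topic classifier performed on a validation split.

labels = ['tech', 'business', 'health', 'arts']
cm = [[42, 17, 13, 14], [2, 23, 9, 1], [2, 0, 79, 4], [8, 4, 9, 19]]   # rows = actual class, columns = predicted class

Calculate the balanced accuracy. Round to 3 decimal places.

Balanced accuracy = mean of per-class recall.
  tech: recall = 42/86 = 0.4884
  business: recall = 23/35 = 0.6571
  health: recall = 79/85 = 0.9294
  arts: recall = 19/40 = 0.4750
Mean = (0.4884 + 0.6571 + 0.9294 + 0.4750) / 4 = 0.637

0.637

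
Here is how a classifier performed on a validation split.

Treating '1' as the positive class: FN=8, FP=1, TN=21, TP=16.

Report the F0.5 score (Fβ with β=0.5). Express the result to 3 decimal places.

Fβ = (1+β²)·TP / ((1+β²)·TP + β²·FN + FP), with β²=1/4
= 1.25·16 / (1.25·16 + 0.25·8 + 1) = 0.870

0.870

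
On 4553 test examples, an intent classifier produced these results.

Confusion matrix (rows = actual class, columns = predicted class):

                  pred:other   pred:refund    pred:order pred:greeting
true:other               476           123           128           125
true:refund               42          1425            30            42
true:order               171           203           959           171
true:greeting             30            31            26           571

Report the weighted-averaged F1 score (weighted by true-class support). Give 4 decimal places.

0.7482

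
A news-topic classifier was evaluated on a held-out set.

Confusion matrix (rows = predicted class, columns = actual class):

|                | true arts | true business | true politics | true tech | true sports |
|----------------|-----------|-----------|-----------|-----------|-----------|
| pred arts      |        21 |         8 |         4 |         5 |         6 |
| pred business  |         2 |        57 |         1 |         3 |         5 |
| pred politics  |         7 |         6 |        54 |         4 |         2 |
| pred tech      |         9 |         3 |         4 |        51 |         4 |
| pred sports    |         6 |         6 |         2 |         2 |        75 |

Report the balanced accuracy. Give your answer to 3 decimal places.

0.722

Balanced accuracy = mean of per-class recall.
  arts: recall = 21/45 = 0.4667
  business: recall = 57/80 = 0.7125
  politics: recall = 54/65 = 0.8308
  tech: recall = 51/65 = 0.7846
  sports: recall = 75/92 = 0.8152
Mean = (0.4667 + 0.7125 + 0.8308 + 0.7846 + 0.8152) / 5 = 0.722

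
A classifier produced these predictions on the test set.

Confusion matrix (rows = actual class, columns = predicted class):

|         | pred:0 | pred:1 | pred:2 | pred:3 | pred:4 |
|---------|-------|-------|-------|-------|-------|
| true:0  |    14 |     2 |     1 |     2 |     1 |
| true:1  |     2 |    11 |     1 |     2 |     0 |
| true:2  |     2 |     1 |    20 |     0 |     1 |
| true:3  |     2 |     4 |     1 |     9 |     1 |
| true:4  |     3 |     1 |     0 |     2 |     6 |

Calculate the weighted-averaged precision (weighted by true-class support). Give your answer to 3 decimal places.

0.680

Per-class precision (TP/(TP+FP)):
  0: TP=14, FP=2+2+2+3=9 → 14/23 = 0.6087
  1: TP=11, FP=2+1+4+1=8 → 11/19 = 0.5789
  2: TP=20, FP=1+1+1+0=3 → 20/23 = 0.8696
  3: TP=9, FP=2+2+0+2=6 → 9/15 = 0.6000
  4: TP=6, FP=1+0+1+1=3 → 6/9 = 0.6667
Weighted-precision = Σ (supportᵢ/N)·precisionᵢ with N=89: (20/89)·0.6087 + (16/89)·0.5789 + (24/89)·0.8696 + (17/89)·0.6000 + (12/89)·0.6667 = 0.680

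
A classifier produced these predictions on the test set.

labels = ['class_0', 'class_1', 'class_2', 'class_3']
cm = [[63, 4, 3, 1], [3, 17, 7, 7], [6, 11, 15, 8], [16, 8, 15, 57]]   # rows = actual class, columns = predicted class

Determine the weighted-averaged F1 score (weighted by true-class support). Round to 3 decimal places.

Per-class F1 score (2·TP/(2·TP+FP+FN)):
  class_0: TP=63, FP=3+6+16=25, FN=4+3+1=8 → 126/159 = 0.7925
  class_1: TP=17, FP=4+11+8=23, FN=3+7+7=17 → 34/74 = 0.4595
  class_2: TP=15, FP=3+7+15=25, FN=6+11+8=25 → 30/80 = 0.3750
  class_3: TP=57, FP=1+7+8=16, FN=16+8+15=39 → 114/169 = 0.6746
Weighted-F1 score = Σ (supportᵢ/N)·F1 scoreᵢ with N=241: (71/241)·0.7925 + (34/241)·0.4595 + (40/241)·0.3750 + (96/241)·0.6746 = 0.629

0.629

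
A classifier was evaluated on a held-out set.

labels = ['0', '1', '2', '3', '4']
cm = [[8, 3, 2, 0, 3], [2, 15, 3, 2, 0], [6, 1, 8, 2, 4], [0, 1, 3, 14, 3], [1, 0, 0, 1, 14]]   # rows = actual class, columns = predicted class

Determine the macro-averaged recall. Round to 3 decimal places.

0.621

Per-class recall (TP/(TP+FN)):
  0: TP=8, FN=3+2+0+3=8 → 8/16 = 0.5000
  1: TP=15, FN=2+3+2+0=7 → 15/22 = 0.6818
  2: TP=8, FN=6+1+2+4=13 → 8/21 = 0.3810
  3: TP=14, FN=0+1+3+3=7 → 14/21 = 0.6667
  4: TP=14, FN=1+0+0+1=2 → 14/16 = 0.8750
Macro-recall = mean = (0.5000 + 0.6818 + 0.3810 + 0.6667 + 0.8750) / 5 = 0.621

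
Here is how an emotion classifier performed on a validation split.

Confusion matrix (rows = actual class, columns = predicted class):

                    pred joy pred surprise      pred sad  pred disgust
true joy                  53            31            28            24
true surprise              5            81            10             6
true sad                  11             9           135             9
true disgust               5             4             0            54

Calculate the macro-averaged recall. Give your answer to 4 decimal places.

0.7160

Per-class recall (TP/(TP+FN)):
  joy: TP=53, FN=31+28+24=83 → 53/136 = 0.38971
  surprise: TP=81, FN=5+10+6=21 → 81/102 = 0.79412
  sad: TP=135, FN=11+9+9=29 → 135/164 = 0.82317
  disgust: TP=54, FN=5+4+0=9 → 54/63 = 0.85714
Macro-recall = mean = (0.38971 + 0.79412 + 0.82317 + 0.85714) / 4 = 0.7160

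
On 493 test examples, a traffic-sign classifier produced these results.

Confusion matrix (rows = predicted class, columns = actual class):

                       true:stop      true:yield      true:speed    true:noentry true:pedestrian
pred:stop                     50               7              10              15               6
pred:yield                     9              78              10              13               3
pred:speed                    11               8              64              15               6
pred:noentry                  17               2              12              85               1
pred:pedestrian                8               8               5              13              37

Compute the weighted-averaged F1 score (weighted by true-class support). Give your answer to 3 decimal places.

Per-class F1 score (2·TP/(2·TP+FP+FN)):
  stop: TP=50, FP=7+10+15+6=38, FN=9+11+17+8=45 → 100/183 = 0.5464
  yield: TP=78, FP=9+10+13+3=35, FN=7+8+2+8=25 → 156/216 = 0.7222
  speed: TP=64, FP=11+8+15+6=40, FN=10+10+12+5=37 → 128/205 = 0.6244
  noentry: TP=85, FP=17+2+12+1=32, FN=15+13+15+13=56 → 170/258 = 0.6589
  pedestrian: TP=37, FP=8+8+5+13=34, FN=6+3+6+1=16 → 74/124 = 0.5968
Weighted-F1 score = Σ (supportᵢ/N)·F1 scoreᵢ with N=493: (95/493)·0.5464 + (103/493)·0.7222 + (101/493)·0.6244 + (141/493)·0.6589 + (53/493)·0.5968 = 0.637

0.637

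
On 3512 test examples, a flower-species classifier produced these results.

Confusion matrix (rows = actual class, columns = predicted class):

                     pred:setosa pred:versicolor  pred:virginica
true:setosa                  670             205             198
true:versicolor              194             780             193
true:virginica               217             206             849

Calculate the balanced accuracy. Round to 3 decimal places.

0.653

Balanced accuracy = mean of per-class recall.
  setosa: recall = 670/1073 = 0.6244
  versicolor: recall = 780/1167 = 0.6684
  virginica: recall = 849/1272 = 0.6675
Mean = (0.6244 + 0.6684 + 0.6675) / 3 = 0.653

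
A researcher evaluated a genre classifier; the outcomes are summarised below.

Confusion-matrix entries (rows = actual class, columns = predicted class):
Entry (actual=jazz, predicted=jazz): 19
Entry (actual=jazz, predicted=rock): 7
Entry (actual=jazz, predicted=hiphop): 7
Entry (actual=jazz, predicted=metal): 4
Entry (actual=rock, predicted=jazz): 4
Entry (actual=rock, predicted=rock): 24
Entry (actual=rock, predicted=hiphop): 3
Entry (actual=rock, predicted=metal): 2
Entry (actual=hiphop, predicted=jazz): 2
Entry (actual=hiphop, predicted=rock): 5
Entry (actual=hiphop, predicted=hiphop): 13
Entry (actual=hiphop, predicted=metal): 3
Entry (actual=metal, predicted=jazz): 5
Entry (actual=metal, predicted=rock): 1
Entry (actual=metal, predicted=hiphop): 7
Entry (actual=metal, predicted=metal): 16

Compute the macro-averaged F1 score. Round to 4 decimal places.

Per-class F1 score (2·TP/(2·TP+FP+FN)):
  jazz: TP=19, FP=4+2+5=11, FN=7+7+4=18 → 38/67 = 0.56716
  rock: TP=24, FP=7+5+1=13, FN=4+3+2=9 → 48/70 = 0.68571
  hiphop: TP=13, FP=7+3+7=17, FN=2+5+3=10 → 26/53 = 0.49057
  metal: TP=16, FP=4+2+3=9, FN=5+1+7=13 → 32/54 = 0.59259
Macro-F1 score = mean = (0.56716 + 0.68571 + 0.49057 + 0.59259) / 4 = 0.5840

0.5840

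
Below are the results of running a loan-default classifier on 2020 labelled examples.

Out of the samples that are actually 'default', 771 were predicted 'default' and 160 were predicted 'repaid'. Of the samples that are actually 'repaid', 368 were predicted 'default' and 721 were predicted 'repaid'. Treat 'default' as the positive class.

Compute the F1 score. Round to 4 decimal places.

0.7449

Precision = TP/(TP+FP) = 771/1139 = 0.6769
Recall = TP/(TP+FN) = 771/931 = 0.8281
F1 = 2·TP/(2·TP+FP+FN) = 1542/2070 = 0.7449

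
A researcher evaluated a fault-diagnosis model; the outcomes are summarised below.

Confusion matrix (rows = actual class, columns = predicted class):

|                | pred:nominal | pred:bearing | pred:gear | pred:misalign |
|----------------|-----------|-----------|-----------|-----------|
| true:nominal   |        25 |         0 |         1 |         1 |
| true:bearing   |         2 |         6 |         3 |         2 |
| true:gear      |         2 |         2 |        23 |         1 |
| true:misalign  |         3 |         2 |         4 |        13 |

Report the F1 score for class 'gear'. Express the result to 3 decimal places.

Take TP from the diagonal, FP from the rest of the 'gear' prediction marginal, FN from the rest of the 'gear' actual marginal.
F1 score = 2·TP/(2·TP+FP+FN).
gear: TP=23, FP=1+3+4=8, FN=2+2+1=5 → 46/59 = 0.7797

0.780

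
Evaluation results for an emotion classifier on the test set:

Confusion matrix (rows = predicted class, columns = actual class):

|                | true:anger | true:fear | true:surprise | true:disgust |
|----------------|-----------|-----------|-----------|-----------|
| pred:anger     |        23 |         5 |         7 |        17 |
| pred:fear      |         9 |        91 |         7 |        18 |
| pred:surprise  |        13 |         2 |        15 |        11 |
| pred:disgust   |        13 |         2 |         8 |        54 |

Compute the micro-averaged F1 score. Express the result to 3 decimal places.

0.620

Micro-averaging pools counts across classes: ΣTP=183, ΣFP=112, ΣFN=112.
Micro-F1 score = 2·TP/(2·TP+FP+FN) on pooled counts = 0.620 (equals overall accuracy in single-label multiclass).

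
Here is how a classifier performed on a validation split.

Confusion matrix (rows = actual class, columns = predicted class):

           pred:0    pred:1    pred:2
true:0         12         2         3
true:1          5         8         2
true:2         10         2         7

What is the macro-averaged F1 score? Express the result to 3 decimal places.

0.530

Per-class F1 score (2·TP/(2·TP+FP+FN)):
  0: TP=12, FP=5+10=15, FN=2+3=5 → 24/44 = 0.5455
  1: TP=8, FP=2+2=4, FN=5+2=7 → 16/27 = 0.5926
  2: TP=7, FP=3+2=5, FN=10+2=12 → 14/31 = 0.4516
Macro-F1 score = mean = (0.5455 + 0.5926 + 0.4516) / 3 = 0.530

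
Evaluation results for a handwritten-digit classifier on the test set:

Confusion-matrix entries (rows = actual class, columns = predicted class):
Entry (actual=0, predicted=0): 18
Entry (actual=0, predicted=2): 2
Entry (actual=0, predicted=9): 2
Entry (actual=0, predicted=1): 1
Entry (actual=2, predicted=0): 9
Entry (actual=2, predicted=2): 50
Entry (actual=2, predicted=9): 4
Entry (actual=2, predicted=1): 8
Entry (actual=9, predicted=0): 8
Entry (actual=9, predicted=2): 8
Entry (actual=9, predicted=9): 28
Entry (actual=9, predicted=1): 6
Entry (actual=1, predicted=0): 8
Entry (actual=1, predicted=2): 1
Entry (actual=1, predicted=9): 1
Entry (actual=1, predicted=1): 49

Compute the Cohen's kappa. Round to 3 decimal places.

Observed agreement pₒ = trace/N = 145/203 = 0.7143
Expected agreement pₑ = Σ (rowᵢ·colᵢ)/N² = (23·43 + 71·61 + 50·35 + 59·64)/203² = 0.2632
κ = (pₒ − pₑ)/(1 − pₑ) = (0.7143 − 0.2632)/(1 − 0.2632) = 0.612

0.612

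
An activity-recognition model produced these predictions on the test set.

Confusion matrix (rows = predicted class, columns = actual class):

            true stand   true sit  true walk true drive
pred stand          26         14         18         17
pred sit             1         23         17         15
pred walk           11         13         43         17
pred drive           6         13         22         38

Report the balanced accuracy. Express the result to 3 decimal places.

0.456

Balanced accuracy = mean of per-class recall.
  stand: recall = 26/44 = 0.5909
  sit: recall = 23/63 = 0.3651
  walk: recall = 43/100 = 0.4300
  drive: recall = 38/87 = 0.4368
Mean = (0.5909 + 0.3651 + 0.4300 + 0.4368) / 4 = 0.456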